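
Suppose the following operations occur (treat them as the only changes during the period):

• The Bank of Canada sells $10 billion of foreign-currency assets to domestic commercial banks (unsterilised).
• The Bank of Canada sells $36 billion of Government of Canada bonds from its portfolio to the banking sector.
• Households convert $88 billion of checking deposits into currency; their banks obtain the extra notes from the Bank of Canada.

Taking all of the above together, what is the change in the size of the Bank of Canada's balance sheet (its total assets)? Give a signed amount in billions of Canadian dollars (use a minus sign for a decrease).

FX sale $10 billion: a Bank of Canada asset is shed → −$10B.
OMO sale (to banks) $36 billion: a Bank of Canada asset is shed → −$36B.
Currency withdrawal $88 billion: only the composition of liabilities changes → 0.
Net: −10 − 36 + 0 = -$46 billion.

-$46 billion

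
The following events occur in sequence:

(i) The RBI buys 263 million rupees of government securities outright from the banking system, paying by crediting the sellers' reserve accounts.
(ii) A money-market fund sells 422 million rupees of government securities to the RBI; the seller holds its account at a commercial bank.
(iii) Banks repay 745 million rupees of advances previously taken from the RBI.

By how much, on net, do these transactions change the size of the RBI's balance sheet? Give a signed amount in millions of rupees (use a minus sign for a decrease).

-60 million

OMO purchase (from banks) 263 million rupees: an RBI asset is acquired → +263M.
Asset purchase (from non-banks) 422 million rupees: an RBI asset is acquired → +422M.
Discount-window repayment 745 million rupees: an RBI asset is shed → −745M.
Net: 263 + 422 − 745 = -60 million.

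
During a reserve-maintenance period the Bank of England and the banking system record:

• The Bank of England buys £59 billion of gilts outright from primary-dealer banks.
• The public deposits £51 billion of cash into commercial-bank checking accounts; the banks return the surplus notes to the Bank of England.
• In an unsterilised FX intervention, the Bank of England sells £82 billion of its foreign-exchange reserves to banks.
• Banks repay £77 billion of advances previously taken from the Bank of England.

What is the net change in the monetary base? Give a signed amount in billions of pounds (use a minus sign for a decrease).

Bank of England balance sheet:
  Assets:      Securities +£59B, Loans to banks −£77B, Foreign assets −£82B
  Liabilities: Bank reserves −£49B, Currency in circulation −£51B
Commercial banking system:
  Assets:      Reserves at CB −£49B, Securities −£59B, Foreign assets +£82B
  Liabilities: Checkable deposits +£51B, Borrowings from CB −£77B
Monetary base = currency + reserves: −£51B + (−£49B) = -£100 billion.

-£100 billion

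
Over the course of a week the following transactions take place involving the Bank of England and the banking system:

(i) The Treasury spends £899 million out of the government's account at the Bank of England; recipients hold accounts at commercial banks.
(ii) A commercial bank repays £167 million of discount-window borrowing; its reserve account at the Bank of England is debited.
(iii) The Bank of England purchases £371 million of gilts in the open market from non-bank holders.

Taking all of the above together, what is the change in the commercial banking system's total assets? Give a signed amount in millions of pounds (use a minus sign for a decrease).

Government spending £899 million: bank balance sheets expand → +£899M.
Discount-window repayment £167 million: bank balance sheets shrink → −£167M.
Asset purchase (from non-banks) £371 million: bank balance sheets expand → +£371M.
Net: 899 − 167 + 371 = +£1103 million.

+£1103 million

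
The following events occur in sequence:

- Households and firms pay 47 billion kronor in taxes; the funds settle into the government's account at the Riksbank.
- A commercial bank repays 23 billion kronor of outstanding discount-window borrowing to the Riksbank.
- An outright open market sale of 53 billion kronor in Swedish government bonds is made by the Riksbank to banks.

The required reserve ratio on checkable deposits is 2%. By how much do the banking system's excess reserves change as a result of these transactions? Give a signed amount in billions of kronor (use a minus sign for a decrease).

Government account inflow 47 billion kronor: reserves −47B, deposits −47B.
Discount-window repayment 23 billion kronor: reserves −23B, deposits 0.
OMO sale (to banks) 53 billion kronor: reserves −53B, deposits 0.
Totals: Δreserves = −123B, Δdeposits = −47B.
Δrequired reserves = 2% × −47B = −0.94B.
Δexcess reserves = Δreserves − Δrequired = −123B − (−0.94B) = -122.06 billion.

-122.06 billion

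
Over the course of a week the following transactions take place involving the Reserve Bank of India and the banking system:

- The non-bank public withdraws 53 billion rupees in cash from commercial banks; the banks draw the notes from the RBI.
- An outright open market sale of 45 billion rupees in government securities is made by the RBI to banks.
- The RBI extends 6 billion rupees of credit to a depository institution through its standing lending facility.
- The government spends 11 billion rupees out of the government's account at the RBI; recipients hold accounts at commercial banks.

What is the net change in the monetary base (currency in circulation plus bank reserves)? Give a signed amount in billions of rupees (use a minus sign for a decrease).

Currency withdrawal 53 billion rupees: just a shift between currency and reserves — both are base money → 0.
OMO sale (to banks) 45 billion rupees: RBI balance sheet contracts → −45B.
Discount-window loan 6 billion rupees: RBI balance sheet expands → +6B.
Government spending 11 billion rupees: a non-base liability converts back to reserves → +11B.
Net: 0 − 45 + 6 + 11 = -28 billion.

-28 billion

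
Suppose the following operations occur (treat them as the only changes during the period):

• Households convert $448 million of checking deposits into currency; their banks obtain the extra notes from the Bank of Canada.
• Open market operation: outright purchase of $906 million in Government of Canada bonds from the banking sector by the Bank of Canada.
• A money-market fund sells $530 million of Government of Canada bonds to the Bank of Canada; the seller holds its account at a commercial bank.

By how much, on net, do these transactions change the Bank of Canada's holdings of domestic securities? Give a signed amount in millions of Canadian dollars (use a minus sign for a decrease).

+$1436 million

Bank of Canada balance sheet:
  Assets:      Securities +$1436M
  Liabilities: Bank reserves +$988M, Currency in circulation +$448M
So the change in the Bank of Canada's holdings of domestic securities is +$1436 million.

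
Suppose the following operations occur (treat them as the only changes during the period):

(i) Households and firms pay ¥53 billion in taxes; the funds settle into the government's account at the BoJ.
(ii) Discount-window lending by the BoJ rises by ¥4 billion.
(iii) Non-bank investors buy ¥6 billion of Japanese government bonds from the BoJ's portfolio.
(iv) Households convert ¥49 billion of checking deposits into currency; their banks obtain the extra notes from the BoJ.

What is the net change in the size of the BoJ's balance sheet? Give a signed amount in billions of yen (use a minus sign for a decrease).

Government account inflow ¥53 billion: only the composition of liabilities changes → 0.
Discount-window loan ¥4 billion: a BoJ asset is acquired → +¥4B.
Asset sale (to non-banks) ¥6 billion: a BoJ asset is shed → −¥6B.
Currency withdrawal ¥49 billion: only the composition of liabilities changes → 0.
Net: 0 + 4 − 6 + 0 = -¥2 billion.

-¥2 billion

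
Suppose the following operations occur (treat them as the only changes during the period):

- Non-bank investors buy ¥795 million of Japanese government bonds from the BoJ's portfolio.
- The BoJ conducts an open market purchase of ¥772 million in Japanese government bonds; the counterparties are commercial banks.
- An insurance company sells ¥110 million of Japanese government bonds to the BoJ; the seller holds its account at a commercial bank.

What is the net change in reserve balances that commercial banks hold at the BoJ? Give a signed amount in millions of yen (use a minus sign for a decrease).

+¥87 million

Asset sale (to non-banks) ¥795 million: the non-bank buyers' banks settle from reserves → −¥795M.
OMO purchase (from banks) ¥772 million: the BoJ pays by crediting reserve accounts → +¥772M.
Asset purchase (from non-banks) ¥110 million: the BoJ pays by crediting reserve accounts → +¥110M.
Net: −795 + 772 + 110 = +¥87 million.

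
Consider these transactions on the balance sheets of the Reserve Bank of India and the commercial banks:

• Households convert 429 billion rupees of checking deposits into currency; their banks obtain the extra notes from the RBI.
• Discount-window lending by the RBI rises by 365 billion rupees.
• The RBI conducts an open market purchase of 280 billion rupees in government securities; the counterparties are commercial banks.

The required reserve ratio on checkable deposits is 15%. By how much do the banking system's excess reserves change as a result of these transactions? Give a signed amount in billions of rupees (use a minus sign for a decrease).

Currency withdrawal 429 billion rupees: reserves −429B, deposits −429B.
Discount-window loan 365 billion rupees: reserves +365B, deposits 0.
OMO purchase (from banks) 280 billion rupees: reserves +280B, deposits 0.
Totals: Δreserves = +216B, Δdeposits = −429B.
Δrequired reserves = 15% × −429B = −64.35B.
Δexcess reserves = Δreserves − Δrequired = +216B − (−64.35B) = +280.35 billion.

+280.35 billion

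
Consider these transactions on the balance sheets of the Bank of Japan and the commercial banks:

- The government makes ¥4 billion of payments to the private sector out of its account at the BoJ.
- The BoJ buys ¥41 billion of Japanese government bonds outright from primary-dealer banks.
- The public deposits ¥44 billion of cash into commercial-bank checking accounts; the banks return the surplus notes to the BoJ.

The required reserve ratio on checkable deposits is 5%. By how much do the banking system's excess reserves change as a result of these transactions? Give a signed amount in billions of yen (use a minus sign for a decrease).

+¥86.6 billion

Government spending ¥4 billion: reserves +¥4B, deposits +¥4B.
OMO purchase (from banks) ¥41 billion: reserves +¥41B, deposits 0.
Currency deposit ¥44 billion: reserves +¥44B, deposits +¥44B.
Totals: Δreserves = +¥89B, Δdeposits = +¥48B.
Δrequired reserves = 5% × +¥48B = +¥2.4B.
Δexcess reserves = Δreserves − Δrequired = +¥89B − (+¥2.4B) = +¥86.6 billion.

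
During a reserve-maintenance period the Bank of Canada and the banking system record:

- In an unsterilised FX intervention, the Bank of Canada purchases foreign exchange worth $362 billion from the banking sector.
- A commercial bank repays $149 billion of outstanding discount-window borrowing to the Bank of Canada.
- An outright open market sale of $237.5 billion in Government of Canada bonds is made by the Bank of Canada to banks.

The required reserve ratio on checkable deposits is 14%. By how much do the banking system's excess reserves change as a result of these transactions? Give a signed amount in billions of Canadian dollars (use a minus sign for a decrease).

-$24.5 billion

FX purchase $362 billion: reserves +$362B, deposits 0.
Discount-window repayment $149 billion: reserves −$149B, deposits 0.
OMO sale (to banks) $237.5 billion: reserves −$237.5B, deposits 0.
Totals: Δreserves = −$24.5B, Δdeposits = 0.
Δrequired reserves = 14% × 0 = 0.
Δexcess reserves = Δreserves − Δrequired = −$24.5B − (0) = -$24.5 billion.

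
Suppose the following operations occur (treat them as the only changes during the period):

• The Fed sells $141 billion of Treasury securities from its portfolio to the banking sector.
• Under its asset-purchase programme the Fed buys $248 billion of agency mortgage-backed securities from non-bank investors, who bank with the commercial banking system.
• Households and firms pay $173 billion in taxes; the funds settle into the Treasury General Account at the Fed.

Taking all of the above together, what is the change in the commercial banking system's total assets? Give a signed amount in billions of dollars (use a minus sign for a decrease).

+$75 billion

Fed balance sheet:
  Assets:      Securities +$107B
  Liabilities: Bank reserves −$66B, Government deposits +$173B
Commercial banking system:
  Assets:      Reserves at CB −$66B, Securities +$141B
  Liabilities: Checkable deposits +$75B
Change in total bank assets = +$75 billion.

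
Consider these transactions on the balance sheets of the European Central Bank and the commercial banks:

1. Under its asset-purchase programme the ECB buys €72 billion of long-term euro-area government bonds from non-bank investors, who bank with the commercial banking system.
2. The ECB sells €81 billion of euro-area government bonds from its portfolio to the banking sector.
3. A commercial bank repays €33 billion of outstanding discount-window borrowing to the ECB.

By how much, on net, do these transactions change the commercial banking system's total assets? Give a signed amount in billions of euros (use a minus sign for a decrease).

+€39 billion

ECB balance sheet:
  Assets:      Securities −€9B, Loans to banks −€33B
  Liabilities: Bank reserves −€42B
Commercial banking system:
  Assets:      Reserves at CB −€42B, Securities +€81B
  Liabilities: Checkable deposits +€72B, Borrowings from CB −€33B
Change in total bank assets = +€39 billion.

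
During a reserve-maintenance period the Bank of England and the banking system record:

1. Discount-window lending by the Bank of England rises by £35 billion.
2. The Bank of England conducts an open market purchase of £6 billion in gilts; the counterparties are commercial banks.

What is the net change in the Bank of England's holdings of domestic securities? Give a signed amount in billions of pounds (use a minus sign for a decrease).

+£6 billion

Discount-window loan £35 billion: the Bank of England's securities portfolio is untouched → 0.
OMO purchase (from banks) £6 billion: securities added to the Bank of England's portfolio → +£6B.
Net: 0 + 6 = +£6 billion.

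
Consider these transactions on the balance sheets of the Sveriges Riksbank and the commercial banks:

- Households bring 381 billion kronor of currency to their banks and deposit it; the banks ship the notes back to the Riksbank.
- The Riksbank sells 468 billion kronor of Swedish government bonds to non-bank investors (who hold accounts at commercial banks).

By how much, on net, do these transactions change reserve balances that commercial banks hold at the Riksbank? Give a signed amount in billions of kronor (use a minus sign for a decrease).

Riksbank balance sheet:
  Assets:      Securities −468B
  Liabilities: Bank reserves −87B, Currency in circulation −381B
Commercial banking system:
  Assets:      Reserves at CB −87B
  Liabilities: Checkable deposits −87B
So the change in reserve balances that commercial banks hold at the Riksbank is -87 billion.

-87 billion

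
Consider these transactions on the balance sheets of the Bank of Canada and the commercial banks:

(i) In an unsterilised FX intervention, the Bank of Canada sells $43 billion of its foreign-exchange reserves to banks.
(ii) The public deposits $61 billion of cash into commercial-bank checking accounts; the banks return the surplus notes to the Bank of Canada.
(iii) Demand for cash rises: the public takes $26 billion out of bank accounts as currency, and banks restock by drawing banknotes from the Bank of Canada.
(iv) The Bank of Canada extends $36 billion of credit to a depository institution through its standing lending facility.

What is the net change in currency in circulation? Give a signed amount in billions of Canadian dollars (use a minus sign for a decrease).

-$35 billion

FX sale $43 billion: no currency enters or leaves circulation → 0.
Currency deposit $61 billion: notes return to the central bank → −$61B.
Currency withdrawal $26 billion: notes leave the central bank → +$26B.
Discount-window loan $36 billion: no currency enters or leaves circulation → 0.
Net: 0 − 61 + 26 + 0 = -$35 billion.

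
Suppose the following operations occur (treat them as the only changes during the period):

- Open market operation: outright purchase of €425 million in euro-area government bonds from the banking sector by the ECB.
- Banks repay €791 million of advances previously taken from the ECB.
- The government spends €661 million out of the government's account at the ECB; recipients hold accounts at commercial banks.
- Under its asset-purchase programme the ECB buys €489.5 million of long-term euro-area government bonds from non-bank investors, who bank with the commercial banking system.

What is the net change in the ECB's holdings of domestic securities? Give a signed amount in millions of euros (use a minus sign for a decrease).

+€914.5 million

OMO purchase (from banks) €425 million: securities added to the ECB's portfolio → +€425M.
Discount-window repayment €791 million: the ECB's securities portfolio is untouched → 0.
Government spending €661 million: the ECB's securities portfolio is untouched → 0.
Asset purchase (from non-banks) €489.5 million: securities added to the ECB's portfolio → +€489.5M.
Net: 425 + 0 + 0 + 489.5 = +€914.5 million.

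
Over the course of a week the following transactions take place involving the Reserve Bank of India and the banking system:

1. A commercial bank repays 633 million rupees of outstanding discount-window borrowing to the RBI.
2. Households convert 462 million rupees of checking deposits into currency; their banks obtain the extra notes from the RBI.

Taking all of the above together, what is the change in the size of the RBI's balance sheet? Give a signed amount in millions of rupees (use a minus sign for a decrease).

Discount-window repayment 633 million rupees: an RBI asset is shed → −633M.
Currency withdrawal 462 million rupees: only the composition of liabilities changes → 0.
Net: −633 + 0 = -633 million.

-633 million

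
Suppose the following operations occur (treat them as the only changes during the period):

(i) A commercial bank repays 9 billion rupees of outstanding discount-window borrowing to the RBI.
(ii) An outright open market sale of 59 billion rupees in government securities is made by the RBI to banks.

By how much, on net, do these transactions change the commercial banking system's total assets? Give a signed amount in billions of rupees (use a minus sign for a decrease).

Discount-window repayment 9 billion rupees: bank balance sheets shrink → −9B.
OMO sale (to banks) 59 billion rupees: just an asset swap on bank balance sheets → 0.
Net: −9 + 0 = -9 billion.

-9 billion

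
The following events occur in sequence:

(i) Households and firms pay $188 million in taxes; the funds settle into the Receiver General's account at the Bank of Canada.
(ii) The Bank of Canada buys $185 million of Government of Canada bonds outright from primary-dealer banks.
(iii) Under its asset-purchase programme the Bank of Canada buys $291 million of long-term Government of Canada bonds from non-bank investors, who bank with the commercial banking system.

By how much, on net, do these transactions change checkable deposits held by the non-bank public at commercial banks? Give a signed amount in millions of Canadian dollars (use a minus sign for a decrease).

+$103 million

Government account inflow $188 million: non-bank counterparties' bank balances fall → −$188M.
OMO purchase (from banks) $185 million: the counterparty is a bank, so public deposits are unchanged → 0.
Asset purchase (from non-banks) $291 million: non-bank counterparties' bank balances rise → +$291M.
Net: −188 + 0 + 291 = +$103 million.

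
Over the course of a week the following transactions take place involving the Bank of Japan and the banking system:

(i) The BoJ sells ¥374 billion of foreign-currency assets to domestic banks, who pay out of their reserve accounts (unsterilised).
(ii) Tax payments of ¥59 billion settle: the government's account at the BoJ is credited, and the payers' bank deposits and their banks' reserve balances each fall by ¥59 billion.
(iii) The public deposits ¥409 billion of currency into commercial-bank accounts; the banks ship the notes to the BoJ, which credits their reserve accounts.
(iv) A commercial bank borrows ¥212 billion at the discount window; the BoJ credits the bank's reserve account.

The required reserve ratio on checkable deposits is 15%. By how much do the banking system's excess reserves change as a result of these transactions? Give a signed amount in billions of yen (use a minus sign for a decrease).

FX sale ¥374 billion: reserves −¥374B, deposits 0.
Government account inflow ¥59 billion: reserves −¥59B, deposits −¥59B.
Currency deposit ¥409 billion: reserves +¥409B, deposits +¥409B.
Discount-window loan ¥212 billion: reserves +¥212B, deposits 0.
Totals: Δreserves = +¥188B, Δdeposits = +¥350B.
Δrequired reserves = 15% × +¥350B = +¥52.5B.
Δexcess reserves = Δreserves − Δrequired = +¥188B − (+¥52.5B) = +¥135.5 billion.

+¥135.5 billion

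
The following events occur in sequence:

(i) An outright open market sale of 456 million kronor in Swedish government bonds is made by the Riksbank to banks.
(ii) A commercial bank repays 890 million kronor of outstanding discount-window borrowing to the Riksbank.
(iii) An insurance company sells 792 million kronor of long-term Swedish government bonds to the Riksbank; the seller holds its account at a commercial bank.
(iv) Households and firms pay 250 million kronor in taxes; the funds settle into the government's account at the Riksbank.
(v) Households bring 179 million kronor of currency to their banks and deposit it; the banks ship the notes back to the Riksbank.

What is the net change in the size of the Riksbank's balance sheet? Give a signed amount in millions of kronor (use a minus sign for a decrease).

-554 million

Riksbank balance sheet:
  Assets:      Securities +336M, Loans to banks −890M
  Liabilities: Bank reserves −625M, Currency in circulation −179M, Government deposits +250M
Commercial banking system:
  Assets:      Reserves at CB −625M, Securities +456M
  Liabilities: Checkable deposits +721M, Borrowings from CB −890M
Change in total Riksbank assets = -554 million.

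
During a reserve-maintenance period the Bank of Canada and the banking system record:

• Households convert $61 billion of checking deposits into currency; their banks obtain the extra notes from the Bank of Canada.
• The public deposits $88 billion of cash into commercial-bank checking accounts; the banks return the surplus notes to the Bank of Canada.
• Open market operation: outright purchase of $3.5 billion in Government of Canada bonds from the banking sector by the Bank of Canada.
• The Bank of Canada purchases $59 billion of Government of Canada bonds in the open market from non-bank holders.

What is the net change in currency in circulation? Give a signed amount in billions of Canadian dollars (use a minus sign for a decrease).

Currency withdrawal $61 billion: notes leave the central bank → +$61B.
Currency deposit $88 billion: notes return to the central bank → −$88B.
OMO purchase (from banks) $3.5 billion: no currency enters or leaves circulation → 0.
Asset purchase (from non-banks) $59 billion: no currency enters or leaves circulation → 0.
Net: 61 − 88 + 0 + 0 = -$27 billion.

-$27 billion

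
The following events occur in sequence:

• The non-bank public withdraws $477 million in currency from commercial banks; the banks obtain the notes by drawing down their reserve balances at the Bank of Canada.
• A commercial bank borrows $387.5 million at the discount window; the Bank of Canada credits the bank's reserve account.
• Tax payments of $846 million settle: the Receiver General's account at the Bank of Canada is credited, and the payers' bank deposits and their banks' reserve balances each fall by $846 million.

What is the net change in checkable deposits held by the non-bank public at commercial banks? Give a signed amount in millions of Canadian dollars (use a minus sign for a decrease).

-$1323 million

Bank of Canada balance sheet:
  Assets:      Loans to banks +$387.5M
  Liabilities: Bank reserves −$935.5M, Currency in circulation +$477M, Government deposits +$846M
Commercial banking system:
  Assets:      Reserves at CB −$935.5M
  Liabilities: Checkable deposits −$1323M, Borrowings from CB +$387.5M
So the change in checkable deposits held by the non-bank public at commercial banks is -$1323 million.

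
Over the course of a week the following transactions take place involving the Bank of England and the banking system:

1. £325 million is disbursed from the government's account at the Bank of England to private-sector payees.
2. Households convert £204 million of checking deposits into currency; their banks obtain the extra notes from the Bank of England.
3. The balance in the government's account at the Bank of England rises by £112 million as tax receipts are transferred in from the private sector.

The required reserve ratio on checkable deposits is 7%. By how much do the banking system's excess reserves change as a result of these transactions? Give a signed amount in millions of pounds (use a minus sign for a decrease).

+£8.37 million

Government spending £325 million: reserves +£325M, deposits +£325M.
Currency withdrawal £204 million: reserves −£204M, deposits −£204M.
Government account inflow £112 million: reserves −£112M, deposits −£112M.
Totals: Δreserves = +£9M, Δdeposits = +£9M.
Δrequired reserves = 7% × +£9M = +£0.63M.
Δexcess reserves = Δreserves − Δrequired = +£9M − (+£0.63M) = +£8.37 million.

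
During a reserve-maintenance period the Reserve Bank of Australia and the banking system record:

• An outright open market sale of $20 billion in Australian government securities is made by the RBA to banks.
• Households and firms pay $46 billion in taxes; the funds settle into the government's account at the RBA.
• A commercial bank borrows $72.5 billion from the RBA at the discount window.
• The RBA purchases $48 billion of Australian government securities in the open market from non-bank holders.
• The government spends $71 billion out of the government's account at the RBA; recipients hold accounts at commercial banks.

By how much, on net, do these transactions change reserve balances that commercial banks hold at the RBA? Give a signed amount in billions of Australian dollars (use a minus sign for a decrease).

OMO sale (to banks) $20 billion: the buying banks pay out of their reserve balances → −$20B.
Government account inflow $46 billion: funds move from bank reserves into the government account → −$46B.
Discount-window loan $72.5 billion: the loan is credited to the bank's reserve account → +$72.5B.
Asset purchase (from non-banks) $48 billion: the RBA pays by crediting reserve accounts → +$48B.
Government spending $71 billion: government payments flow into bank reserve accounts → +$71B.
Net: −20 − 46 + 72.5 + 48 + 71 = +$125.5 billion.

+$125.5 billion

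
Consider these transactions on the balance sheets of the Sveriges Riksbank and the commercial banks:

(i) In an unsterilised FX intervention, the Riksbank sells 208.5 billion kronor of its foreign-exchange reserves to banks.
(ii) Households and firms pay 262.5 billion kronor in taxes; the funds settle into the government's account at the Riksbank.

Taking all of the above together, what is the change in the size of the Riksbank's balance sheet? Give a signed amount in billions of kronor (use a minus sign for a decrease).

Riksbank balance sheet:
  Assets:      Foreign assets −208.5B
  Liabilities: Bank reserves −471B, Government deposits +262.5B
Commercial banking system:
  Assets:      Reserves at CB −471B, Foreign assets +208.5B
  Liabilities: Checkable deposits −262.5B
Change in total Riksbank assets = -208.5 billion.

-208.5 billion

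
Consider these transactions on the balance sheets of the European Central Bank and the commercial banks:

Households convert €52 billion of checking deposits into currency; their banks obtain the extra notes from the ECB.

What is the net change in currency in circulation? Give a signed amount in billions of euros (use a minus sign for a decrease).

+€52 billion

ECB balance sheet:
  Assets:      no change
  Liabilities: Bank reserves −€52B, Currency in circulation +€52B
So the change in currency in circulation is +€52 billion.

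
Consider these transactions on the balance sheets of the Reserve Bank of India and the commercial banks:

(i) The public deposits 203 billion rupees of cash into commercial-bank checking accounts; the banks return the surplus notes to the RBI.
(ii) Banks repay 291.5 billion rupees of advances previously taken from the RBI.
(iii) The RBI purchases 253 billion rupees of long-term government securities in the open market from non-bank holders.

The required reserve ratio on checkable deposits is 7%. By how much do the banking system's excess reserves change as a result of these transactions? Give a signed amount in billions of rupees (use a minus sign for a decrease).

+132.58 billion

Currency deposit 203 billion rupees: reserves +203B, deposits +203B.
Discount-window repayment 291.5 billion rupees: reserves −291.5B, deposits 0.
Asset purchase (from non-banks) 253 billion rupees: reserves +253B, deposits +253B.
Totals: Δreserves = +164.5B, Δdeposits = +456B.
Δrequired reserves = 7% × +456B = +31.92B.
Δexcess reserves = Δreserves − Δrequired = +164.5B − (+31.92B) = +132.58 billion.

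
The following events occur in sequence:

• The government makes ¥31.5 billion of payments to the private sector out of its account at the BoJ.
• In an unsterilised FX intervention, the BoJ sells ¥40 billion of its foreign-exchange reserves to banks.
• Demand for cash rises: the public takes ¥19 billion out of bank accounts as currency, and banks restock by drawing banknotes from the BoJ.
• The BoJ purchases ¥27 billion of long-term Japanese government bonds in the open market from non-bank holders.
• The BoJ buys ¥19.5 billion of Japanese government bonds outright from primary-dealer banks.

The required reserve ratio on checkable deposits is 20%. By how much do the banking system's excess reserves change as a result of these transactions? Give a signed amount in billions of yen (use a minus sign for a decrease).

Government spending ¥31.5 billion: reserves +¥31.5B, deposits +¥31.5B.
FX sale ¥40 billion: reserves −¥40B, deposits 0.
Currency withdrawal ¥19 billion: reserves −¥19B, deposits −¥19B.
Asset purchase (from non-banks) ¥27 billion: reserves +¥27B, deposits +¥27B.
OMO purchase (from banks) ¥19.5 billion: reserves +¥19.5B, deposits 0.
Totals: Δreserves = +¥19B, Δdeposits = +¥39.5B.
Δrequired reserves = 20% × +¥39.5B = +¥7.9B.
Δexcess reserves = Δreserves − Δrequired = +¥19B − (+¥7.9B) = +¥11.1 billion.

+¥11.1 billion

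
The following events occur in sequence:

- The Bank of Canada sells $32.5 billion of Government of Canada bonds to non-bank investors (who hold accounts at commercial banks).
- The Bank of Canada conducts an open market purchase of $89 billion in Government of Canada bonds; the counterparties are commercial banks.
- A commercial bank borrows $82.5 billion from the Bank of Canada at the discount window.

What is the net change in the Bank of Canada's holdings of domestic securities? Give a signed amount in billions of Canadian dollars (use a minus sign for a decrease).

+$56.5 billion

Asset sale (to non-banks) $32.5 billion: securities removed from the Bank of Canada's portfolio → −$32.5B.
OMO purchase (from banks) $89 billion: securities added to the Bank of Canada's portfolio → +$89B.
Discount-window loan $82.5 billion: the Bank of Canada's securities portfolio is untouched → 0.
Net: −32.5 + 89 + 0 = +$56.5 billion.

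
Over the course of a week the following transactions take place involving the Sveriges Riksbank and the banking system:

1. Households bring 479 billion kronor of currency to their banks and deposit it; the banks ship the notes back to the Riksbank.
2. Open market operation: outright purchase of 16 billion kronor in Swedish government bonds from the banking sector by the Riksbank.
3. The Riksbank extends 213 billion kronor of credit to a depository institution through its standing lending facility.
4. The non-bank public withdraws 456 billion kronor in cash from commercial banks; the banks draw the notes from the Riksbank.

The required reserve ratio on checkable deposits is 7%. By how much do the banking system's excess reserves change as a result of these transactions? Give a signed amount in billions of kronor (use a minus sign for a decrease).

+250.39 billion

Currency deposit 479 billion kronor: reserves +479B, deposits +479B.
OMO purchase (from banks) 16 billion kronor: reserves +16B, deposits 0.
Discount-window loan 213 billion kronor: reserves +213B, deposits 0.
Currency withdrawal 456 billion kronor: reserves −456B, deposits −456B.
Totals: Δreserves = +252B, Δdeposits = +23B.
Δrequired reserves = 7% × +23B = +1.61B.
Δexcess reserves = Δreserves − Δrequired = +252B − (+1.61B) = +250.39 billion.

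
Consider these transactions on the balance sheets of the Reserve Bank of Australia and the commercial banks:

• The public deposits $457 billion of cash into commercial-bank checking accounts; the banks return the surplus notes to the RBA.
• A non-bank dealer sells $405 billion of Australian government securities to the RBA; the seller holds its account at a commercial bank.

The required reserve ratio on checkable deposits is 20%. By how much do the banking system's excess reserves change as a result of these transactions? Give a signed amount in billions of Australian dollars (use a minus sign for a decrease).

Currency deposit $457 billion: reserves +$457B, deposits +$457B.
Asset purchase (from non-banks) $405 billion: reserves +$405B, deposits +$405B.
Totals: Δreserves = +$862B, Δdeposits = +$862B.
Δrequired reserves = 20% × +$862B = +$172.4B.
Δexcess reserves = Δreserves − Δrequired = +$862B − (+$172.4B) = +$689.6 billion.

+$689.6 billion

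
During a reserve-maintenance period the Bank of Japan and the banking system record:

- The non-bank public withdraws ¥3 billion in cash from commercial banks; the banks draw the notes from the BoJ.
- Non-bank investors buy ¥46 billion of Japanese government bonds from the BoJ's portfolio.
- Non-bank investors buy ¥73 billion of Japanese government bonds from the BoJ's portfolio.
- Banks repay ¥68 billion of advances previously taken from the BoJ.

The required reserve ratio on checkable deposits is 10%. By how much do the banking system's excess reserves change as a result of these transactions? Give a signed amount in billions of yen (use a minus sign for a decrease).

-¥177.8 billion

Currency withdrawal ¥3 billion: reserves −¥3B, deposits −¥3B.
Asset sale (to non-banks) ¥46 billion: reserves −¥46B, deposits −¥46B.
Asset sale (to non-banks) ¥73 billion: reserves −¥73B, deposits −¥73B.
Discount-window repayment ¥68 billion: reserves −¥68B, deposits 0.
Totals: Δreserves = −¥190B, Δdeposits = −¥122B.
Δrequired reserves = 10% × −¥122B = −¥12.2B.
Δexcess reserves = Δreserves − Δrequired = −¥190B − (−¥12.2B) = -¥177.8 billion.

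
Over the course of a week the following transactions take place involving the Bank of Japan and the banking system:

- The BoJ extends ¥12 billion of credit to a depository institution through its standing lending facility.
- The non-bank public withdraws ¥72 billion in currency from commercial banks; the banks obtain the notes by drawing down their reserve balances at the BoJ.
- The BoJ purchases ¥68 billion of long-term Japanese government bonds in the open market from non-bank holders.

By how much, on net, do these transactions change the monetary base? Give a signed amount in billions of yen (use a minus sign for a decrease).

+¥80 billion

Discount-window loan ¥12 billion: BoJ balance sheet expands → +¥12B.
Currency withdrawal ¥72 billion: just a shift between currency and reserves — both are base money → 0.
Asset purchase (from non-banks) ¥68 billion: BoJ balance sheet expands → +¥68B.
Net: 12 + 0 + 68 = +¥80 billion.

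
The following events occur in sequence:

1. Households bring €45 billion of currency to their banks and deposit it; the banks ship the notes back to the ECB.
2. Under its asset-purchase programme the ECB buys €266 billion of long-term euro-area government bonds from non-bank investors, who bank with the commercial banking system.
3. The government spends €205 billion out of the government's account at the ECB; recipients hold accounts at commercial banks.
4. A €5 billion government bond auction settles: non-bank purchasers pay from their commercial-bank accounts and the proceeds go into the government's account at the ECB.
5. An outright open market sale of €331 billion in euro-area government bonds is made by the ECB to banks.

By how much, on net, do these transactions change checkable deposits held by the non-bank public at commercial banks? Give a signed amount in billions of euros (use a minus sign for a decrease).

+€511 billion

Currency deposit €45 billion: non-bank counterparties' bank balances rise → +€45B.
Asset purchase (from non-banks) €266 billion: non-bank counterparties' bank balances rise → +€266B.
Government spending €205 billion: non-bank counterparties' bank balances rise → +€205B.
Government account inflow €5 billion: non-bank counterparties' bank balances fall → −€5B.
OMO sale (to banks) €331 billion: the counterparty is a bank, so public deposits are unchanged → 0.
Net: 45 + 266 + 205 − 5 + 0 = +€511 billion.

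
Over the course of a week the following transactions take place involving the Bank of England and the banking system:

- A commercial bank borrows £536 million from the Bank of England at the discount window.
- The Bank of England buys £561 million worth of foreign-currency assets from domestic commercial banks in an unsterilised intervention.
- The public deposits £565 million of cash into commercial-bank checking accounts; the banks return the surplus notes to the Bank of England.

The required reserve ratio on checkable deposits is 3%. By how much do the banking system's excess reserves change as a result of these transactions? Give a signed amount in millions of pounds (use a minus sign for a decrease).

Discount-window loan £536 million: reserves +£536M, deposits 0.
FX purchase £561 million: reserves +£561M, deposits 0.
Currency deposit £565 million: reserves +£565M, deposits +£565M.
Totals: Δreserves = +£1662M, Δdeposits = +£565M.
Δrequired reserves = 3% × +£565M = +£16.95M.
Δexcess reserves = Δreserves − Δrequired = +£1662M − (+£16.95M) = +£1645.05 million.

+£1645.05 million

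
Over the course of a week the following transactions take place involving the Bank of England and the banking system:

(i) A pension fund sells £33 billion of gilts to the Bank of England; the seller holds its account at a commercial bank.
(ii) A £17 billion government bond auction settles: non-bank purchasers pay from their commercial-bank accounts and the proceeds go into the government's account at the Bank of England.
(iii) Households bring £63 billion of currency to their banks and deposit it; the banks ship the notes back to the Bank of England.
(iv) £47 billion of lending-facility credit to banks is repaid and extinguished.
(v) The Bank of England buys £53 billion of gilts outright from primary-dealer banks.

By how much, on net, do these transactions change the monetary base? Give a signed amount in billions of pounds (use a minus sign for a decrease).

Bank of England balance sheet:
  Assets:      Securities +£86B, Loans to banks −£47B
  Liabilities: Bank reserves +£85B, Currency in circulation −£63B, Government deposits +£17B
Monetary base = currency + reserves: −£63B + (+£85B) = +£22 billion.

+£22 billion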